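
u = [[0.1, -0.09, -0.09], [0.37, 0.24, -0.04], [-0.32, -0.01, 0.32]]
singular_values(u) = [0.59, 0.28, 0.06]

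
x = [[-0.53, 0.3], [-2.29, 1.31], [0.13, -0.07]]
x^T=[[-0.53, -2.29, 0.13], [0.3, 1.31, -0.07]]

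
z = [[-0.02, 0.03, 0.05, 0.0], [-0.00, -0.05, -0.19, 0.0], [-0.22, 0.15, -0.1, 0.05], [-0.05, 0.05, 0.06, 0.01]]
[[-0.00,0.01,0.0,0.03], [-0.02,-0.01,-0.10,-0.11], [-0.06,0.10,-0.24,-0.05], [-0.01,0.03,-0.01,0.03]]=z @ [[0.48,-0.75,0.73,0.52], [0.11,-0.14,-0.36,0.74], [0.07,0.08,0.60,0.38], [0.78,-0.63,0.68,-0.24]]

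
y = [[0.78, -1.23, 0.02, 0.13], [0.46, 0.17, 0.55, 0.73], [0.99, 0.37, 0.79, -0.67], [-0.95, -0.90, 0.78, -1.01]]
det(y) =3.271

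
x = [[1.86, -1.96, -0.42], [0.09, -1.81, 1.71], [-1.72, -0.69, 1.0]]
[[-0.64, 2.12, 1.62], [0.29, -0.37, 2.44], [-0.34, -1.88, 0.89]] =x @ [[0.40,0.91,0.13], [0.55,-0.13,-0.82], [0.73,-0.40,0.55]]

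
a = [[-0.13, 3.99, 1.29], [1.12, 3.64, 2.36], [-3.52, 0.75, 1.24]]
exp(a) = [[-12.81, 30.72, 27.29], [-16.16, 31.81, 30.03], [2.2, -32.36, -20.52]]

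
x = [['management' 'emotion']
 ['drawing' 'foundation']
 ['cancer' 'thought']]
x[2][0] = 'cancer'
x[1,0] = 'drawing'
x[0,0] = 'management'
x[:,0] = ['management', 'drawing', 'cancer']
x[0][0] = 'management'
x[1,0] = 'drawing'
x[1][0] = 'drawing'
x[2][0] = 'cancer'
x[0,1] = 'emotion'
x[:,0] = ['management', 'drawing', 'cancer']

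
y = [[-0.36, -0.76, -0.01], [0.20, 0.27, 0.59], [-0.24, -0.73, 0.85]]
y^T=[[-0.36,0.20,-0.24],[-0.76,0.27,-0.73],[-0.01,0.59,0.85]]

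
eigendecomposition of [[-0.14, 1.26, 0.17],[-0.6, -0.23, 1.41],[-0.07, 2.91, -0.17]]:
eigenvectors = [[0.43, 0.92, 0.27], [0.47, 0.04, -0.53], [0.77, 0.40, 0.81]]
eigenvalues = [1.55, -0.01, -2.09]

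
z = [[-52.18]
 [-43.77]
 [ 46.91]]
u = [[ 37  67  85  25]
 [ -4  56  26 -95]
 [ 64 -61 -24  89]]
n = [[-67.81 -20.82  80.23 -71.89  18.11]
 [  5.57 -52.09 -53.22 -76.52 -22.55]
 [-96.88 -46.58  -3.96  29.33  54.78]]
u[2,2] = -24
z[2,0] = 46.91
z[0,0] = -52.18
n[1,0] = 5.57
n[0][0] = -67.81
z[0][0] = -52.18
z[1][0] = -43.77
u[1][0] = -4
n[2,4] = 54.78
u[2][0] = 64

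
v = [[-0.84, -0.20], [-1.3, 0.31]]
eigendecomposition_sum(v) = [[-0.9, -0.13],  [-0.87, -0.13]] + [[0.06, -0.07], [-0.43, 0.44]]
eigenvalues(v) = [-1.03, 0.5]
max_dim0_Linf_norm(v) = 1.3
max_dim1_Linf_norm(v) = 1.3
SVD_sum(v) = [[-0.81, 0.08],[-1.32, 0.14]] + [[-0.03,-0.28], [0.02,0.17]]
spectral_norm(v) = 1.56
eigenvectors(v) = [[-0.72, 0.15], [-0.70, -0.99]]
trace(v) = -0.53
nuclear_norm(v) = 1.89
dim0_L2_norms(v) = [1.55, 0.37]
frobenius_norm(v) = 1.59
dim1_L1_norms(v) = [1.04, 1.61]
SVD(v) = [[-0.52, -0.85], [-0.85, 0.52]] @ diag([1.5555649887143534, 0.3345408284292264]) @ [[0.99, -0.1], [0.10, 0.99]]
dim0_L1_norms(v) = [2.14, 0.51]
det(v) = -0.52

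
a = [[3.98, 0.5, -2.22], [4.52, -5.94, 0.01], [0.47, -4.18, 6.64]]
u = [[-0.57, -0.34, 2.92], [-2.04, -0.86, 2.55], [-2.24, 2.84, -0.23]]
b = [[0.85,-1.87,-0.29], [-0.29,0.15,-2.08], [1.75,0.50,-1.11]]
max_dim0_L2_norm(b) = 2.38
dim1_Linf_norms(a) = [3.98, 5.94, 6.64]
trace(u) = -1.66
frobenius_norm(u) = 5.79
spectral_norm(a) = 9.27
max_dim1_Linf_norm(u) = 2.92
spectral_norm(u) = 4.39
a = b @ u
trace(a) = 4.68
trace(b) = -0.11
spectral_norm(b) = 2.56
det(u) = -16.43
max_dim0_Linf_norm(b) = 2.08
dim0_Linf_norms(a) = [4.52, 5.94, 6.64]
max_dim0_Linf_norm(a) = 6.64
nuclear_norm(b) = 6.19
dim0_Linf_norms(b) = [1.75, 1.87, 2.08]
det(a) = -136.07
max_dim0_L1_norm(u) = 5.7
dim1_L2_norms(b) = [2.07, 2.11, 2.13]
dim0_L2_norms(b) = [1.97, 1.94, 2.38]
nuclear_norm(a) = 18.32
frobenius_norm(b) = 3.64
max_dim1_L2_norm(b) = 2.13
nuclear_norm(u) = 9.05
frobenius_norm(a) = 11.77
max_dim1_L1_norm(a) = 11.29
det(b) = 8.27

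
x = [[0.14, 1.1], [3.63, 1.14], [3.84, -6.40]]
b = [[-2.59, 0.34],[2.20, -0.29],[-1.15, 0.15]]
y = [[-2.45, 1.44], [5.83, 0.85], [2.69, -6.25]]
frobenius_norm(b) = 3.62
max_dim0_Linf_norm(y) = 6.25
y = b + x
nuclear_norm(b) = 3.62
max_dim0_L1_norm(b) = 5.94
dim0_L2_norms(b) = [3.59, 0.47]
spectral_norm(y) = 7.76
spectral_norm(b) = 3.62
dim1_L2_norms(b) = [2.61, 2.22, 1.16]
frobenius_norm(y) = 9.44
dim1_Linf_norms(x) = [1.1, 3.63, 6.4]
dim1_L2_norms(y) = [2.84, 5.89, 6.8]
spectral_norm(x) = 7.58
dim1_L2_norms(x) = [1.11, 3.8, 7.46]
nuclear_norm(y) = 13.13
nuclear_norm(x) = 11.32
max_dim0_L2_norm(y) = 6.87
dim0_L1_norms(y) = [10.97, 8.54]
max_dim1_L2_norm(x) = 7.46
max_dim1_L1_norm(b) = 2.93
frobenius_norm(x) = 8.45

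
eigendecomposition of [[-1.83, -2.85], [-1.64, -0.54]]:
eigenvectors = [[-0.87, 0.7], [-0.49, -0.71]]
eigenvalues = [-3.44, 1.07]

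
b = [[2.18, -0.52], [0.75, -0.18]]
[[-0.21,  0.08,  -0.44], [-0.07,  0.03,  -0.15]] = b @ [[-0.12,-0.04,-0.04], [-0.09,-0.32,0.67]]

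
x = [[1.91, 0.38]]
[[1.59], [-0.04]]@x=[[3.04, 0.60], [-0.08, -0.02]]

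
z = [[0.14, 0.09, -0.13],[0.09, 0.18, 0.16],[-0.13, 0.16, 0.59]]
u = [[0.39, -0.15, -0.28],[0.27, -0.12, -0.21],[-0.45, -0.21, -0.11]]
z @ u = [[0.14, -0.00, -0.04], [0.01, -0.07, -0.08], [-0.27, -0.12, -0.06]]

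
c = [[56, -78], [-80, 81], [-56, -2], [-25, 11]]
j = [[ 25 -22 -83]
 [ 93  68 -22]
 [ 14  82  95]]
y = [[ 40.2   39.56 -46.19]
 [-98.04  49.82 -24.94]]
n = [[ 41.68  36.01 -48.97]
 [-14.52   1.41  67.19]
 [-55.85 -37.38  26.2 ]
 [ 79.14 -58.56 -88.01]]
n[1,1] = 1.41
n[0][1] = 36.01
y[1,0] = -98.04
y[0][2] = -46.19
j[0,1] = -22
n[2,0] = -55.85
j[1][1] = 68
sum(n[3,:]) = -67.43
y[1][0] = -98.04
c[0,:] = [56, -78]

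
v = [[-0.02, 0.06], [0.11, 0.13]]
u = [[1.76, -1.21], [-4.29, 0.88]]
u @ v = [[-0.17, -0.05], [0.18, -0.14]]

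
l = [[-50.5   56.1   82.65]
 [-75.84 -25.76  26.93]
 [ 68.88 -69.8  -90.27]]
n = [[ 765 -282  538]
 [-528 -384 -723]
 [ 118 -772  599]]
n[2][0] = 118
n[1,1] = -384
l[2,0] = 68.88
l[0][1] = 56.1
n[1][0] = -528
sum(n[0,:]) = 1021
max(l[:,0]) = 68.88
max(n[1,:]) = -384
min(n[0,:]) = -282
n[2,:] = [118, -772, 599]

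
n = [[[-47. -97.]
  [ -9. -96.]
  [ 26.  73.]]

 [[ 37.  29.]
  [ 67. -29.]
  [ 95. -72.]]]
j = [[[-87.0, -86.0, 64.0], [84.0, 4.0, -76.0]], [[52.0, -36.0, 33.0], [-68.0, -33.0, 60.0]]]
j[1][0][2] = 33.0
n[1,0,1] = 29.0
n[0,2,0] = 26.0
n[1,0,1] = 29.0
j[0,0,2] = 64.0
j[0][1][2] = -76.0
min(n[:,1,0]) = -9.0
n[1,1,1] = -29.0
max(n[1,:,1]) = 29.0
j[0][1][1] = 4.0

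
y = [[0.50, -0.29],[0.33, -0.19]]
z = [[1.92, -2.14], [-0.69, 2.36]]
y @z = [[1.16, -1.75], [0.76, -1.15]]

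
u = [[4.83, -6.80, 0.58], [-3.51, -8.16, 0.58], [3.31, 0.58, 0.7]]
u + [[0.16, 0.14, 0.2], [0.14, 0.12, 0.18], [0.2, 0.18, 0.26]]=[[4.99, -6.66, 0.78], [-3.37, -8.04, 0.76], [3.51, 0.76, 0.96]]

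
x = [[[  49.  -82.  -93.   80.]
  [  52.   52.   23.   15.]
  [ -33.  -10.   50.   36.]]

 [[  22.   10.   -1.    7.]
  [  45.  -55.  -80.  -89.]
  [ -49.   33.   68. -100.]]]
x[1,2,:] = [-49.0, 33.0, 68.0, -100.0]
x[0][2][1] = -10.0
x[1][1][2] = -80.0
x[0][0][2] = -93.0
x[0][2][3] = 36.0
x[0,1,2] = 23.0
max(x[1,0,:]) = 22.0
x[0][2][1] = -10.0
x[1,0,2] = -1.0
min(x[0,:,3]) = 15.0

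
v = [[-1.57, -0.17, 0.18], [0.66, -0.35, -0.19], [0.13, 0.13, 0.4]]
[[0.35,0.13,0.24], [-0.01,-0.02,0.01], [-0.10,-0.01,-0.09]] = v @[[-0.2, -0.07, -0.14], [-0.31, -0.10, -0.22], [-0.08, 0.02, -0.11]]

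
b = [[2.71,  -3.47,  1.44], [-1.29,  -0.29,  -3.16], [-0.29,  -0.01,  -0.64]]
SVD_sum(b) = [[2.64,-2.55,2.47], [-1.41,1.36,-1.32], [-0.31,0.3,-0.29]] + [[0.07, -0.92, -1.03], [0.12, -1.65, -1.84], [0.02, -0.31, -0.35]] + [[-0.00, -0.0, 0.00], [0.0, 0.00, -0.0], [-0.0, -0.00, 0.0]]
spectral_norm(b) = 5.04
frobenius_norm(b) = 5.80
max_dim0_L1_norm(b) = 5.24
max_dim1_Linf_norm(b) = 3.47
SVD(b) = [[-0.88,-0.48,0.01], [0.47,-0.86,-0.19], [0.1,-0.16,0.98]] @ diag([5.042186053045596, 2.874466873376817, 1.8214940295877814e-05]) @ [[-0.60, 0.58, -0.56], [-0.05, 0.67, 0.74], [-0.80, -0.47, 0.37]]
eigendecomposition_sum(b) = [[3.03, -2.73, 3.08], [-0.84, 0.76, -0.86], [-0.21, 0.19, -0.21]] + [[-0.32, -0.74, -1.64], [-0.45, -1.05, -2.3], [-0.08, -0.2, -0.43]] + [[-0.0, 0.0, -0.0], [-0.00, 0.00, -0.00], [0.0, -0.00, 0.0]]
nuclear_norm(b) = 7.92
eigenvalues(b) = [3.58, -1.8, 0.0]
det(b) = -0.00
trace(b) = 1.78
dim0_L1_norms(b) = [4.29, 3.77, 5.24]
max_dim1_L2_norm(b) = 4.63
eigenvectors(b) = [[-0.96,  0.57,  -0.8], [0.27,  0.81,  -0.47], [0.07,  0.15,  0.37]]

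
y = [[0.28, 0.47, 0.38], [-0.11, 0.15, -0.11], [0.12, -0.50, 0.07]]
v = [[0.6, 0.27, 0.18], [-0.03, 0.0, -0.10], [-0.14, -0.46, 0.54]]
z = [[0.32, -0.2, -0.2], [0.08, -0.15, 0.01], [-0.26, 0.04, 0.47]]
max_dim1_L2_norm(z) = 0.54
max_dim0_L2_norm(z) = 0.51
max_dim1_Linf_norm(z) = 0.47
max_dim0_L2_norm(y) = 0.7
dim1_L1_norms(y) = [1.13, 0.37, 0.69]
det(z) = -0.01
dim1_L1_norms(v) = [1.05, 0.13, 1.14]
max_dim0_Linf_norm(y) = 0.5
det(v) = -0.02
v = y + z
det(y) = -0.00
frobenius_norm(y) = 0.87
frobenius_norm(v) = 1.00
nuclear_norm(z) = 0.96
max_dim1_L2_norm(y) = 0.67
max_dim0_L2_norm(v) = 0.62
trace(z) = 0.64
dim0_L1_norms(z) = [0.66, 0.39, 0.68]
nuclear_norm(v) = 1.44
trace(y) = 0.50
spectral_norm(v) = 0.78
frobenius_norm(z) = 0.71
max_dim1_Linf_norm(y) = 0.5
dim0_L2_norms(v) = [0.62, 0.53, 0.58]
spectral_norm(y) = 0.75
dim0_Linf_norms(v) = [0.6, 0.46, 0.54]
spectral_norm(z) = 0.66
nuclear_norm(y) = 1.20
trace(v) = 1.14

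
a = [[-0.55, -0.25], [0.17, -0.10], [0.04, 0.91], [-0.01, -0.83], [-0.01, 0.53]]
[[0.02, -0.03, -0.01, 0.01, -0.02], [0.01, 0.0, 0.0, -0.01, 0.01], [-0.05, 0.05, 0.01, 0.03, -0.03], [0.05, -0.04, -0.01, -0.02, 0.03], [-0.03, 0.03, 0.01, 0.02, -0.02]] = a @ [[-0.00, 0.03, 0.01, -0.03, 0.05],[-0.06, 0.05, 0.01, 0.03, -0.04]]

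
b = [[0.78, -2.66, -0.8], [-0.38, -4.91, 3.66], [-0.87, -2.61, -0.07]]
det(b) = 18.884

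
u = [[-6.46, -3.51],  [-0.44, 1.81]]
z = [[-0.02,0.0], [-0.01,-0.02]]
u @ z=[[0.16, 0.07], [-0.01, -0.04]]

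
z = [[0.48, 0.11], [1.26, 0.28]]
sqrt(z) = [[(0.55+0.03j), (0.12-0.01j)], [(1.43-0.12j), (0.32+0.05j)]]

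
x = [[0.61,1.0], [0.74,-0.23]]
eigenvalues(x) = [1.15, -0.77]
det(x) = -0.88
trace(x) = 0.38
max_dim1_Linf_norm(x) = 1.0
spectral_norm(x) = 1.20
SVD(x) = [[-0.97,-0.26], [-0.26,0.97]] @ diag([1.1962918199507038, 0.7358572426218504]) @ [[-0.65, -0.76], [0.76, -0.65]]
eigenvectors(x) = [[0.88, -0.59], [0.47, 0.81]]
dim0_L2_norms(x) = [0.96, 1.03]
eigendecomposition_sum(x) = [[0.83, 0.6], [0.44, 0.32]] + [[-0.22,0.40], [0.30,-0.55]]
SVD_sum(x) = [[0.75,0.88], [0.20,0.23]] + [[-0.14,  0.12],[0.54,  -0.46]]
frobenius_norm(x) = 1.40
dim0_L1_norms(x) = [1.35, 1.23]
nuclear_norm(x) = 1.93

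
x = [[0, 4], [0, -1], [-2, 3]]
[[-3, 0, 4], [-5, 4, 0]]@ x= [[-8, 0], [0, -24]]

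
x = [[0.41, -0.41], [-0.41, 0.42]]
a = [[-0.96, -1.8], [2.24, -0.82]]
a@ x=[[0.34, -0.36], [1.25, -1.26]]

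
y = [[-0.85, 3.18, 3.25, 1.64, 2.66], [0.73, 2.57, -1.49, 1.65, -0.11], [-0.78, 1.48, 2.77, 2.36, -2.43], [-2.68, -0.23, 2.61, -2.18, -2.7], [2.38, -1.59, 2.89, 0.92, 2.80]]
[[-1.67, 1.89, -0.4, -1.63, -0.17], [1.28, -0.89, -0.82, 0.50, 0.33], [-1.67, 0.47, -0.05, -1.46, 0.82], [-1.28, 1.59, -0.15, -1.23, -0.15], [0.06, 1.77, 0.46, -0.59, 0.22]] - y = [[-0.82, -1.29, -3.65, -3.27, -2.83],[0.55, -3.46, 0.67, -1.15, 0.44],[-0.89, -1.01, -2.82, -3.82, 3.25],[1.4, 1.82, -2.76, 0.95, 2.55],[-2.32, 3.36, -2.43, -1.51, -2.58]]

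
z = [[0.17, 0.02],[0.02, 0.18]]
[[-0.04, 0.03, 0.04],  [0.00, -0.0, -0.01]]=z @ [[-0.23, 0.2, 0.27], [0.05, -0.04, -0.06]]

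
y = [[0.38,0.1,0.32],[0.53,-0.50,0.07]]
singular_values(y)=[0.79, 0.42]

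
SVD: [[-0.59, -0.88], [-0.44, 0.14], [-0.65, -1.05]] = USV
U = [[-0.65, 0.0], [-0.08, -0.99], [-0.76, 0.1]]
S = [1.63, 0.45]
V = [[0.56, 0.83],[0.83, -0.56]]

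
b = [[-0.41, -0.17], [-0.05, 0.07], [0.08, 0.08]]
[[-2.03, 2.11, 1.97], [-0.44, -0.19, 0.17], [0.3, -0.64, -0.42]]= b @ [[5.81,-3.11,-4.48], [-2.07,-4.92,-0.78]]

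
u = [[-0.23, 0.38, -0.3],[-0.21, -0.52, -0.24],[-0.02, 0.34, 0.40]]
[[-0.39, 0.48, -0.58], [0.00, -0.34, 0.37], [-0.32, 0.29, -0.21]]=u @[[1.46, -0.53, 0.36],[-0.43, 0.9, -1.03],[-0.35, -0.06, 0.36]]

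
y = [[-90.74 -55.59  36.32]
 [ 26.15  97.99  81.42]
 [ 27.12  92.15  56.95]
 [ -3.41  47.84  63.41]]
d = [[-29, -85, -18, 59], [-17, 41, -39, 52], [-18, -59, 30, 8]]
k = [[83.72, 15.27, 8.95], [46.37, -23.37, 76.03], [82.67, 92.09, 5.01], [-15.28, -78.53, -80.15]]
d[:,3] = [59, 52, 8]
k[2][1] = 92.09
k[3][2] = -80.15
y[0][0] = -90.74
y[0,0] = -90.74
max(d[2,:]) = 30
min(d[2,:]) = -59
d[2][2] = 30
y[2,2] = 56.95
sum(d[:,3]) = 119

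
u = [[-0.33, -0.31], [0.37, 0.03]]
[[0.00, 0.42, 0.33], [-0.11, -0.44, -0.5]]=u @ [[-0.32, -1.17, -1.4], [0.34, -0.11, 0.44]]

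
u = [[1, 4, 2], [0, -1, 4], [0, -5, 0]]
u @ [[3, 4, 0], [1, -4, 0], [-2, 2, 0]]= [[3, -8, 0], [-9, 12, 0], [-5, 20, 0]]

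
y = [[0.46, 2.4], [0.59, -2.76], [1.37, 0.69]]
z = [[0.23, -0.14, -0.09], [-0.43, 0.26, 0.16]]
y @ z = [[-0.93, 0.56, 0.34], [1.32, -0.80, -0.49], [0.02, -0.01, -0.01]]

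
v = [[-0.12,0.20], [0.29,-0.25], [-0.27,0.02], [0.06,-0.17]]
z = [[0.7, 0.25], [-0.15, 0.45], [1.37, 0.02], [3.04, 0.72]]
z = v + [[0.82, 0.05], [-0.44, 0.7], [1.64, 0.0], [2.98, 0.89]]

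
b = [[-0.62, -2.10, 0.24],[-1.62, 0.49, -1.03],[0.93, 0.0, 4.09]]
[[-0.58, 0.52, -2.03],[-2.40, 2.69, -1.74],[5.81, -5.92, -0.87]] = b @ [[0.75, -0.91, 1.57], [0.20, -0.12, 0.44], [1.25, -1.24, -0.57]]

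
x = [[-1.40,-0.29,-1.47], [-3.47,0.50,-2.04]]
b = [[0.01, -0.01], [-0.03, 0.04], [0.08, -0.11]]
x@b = [[-0.12, 0.16],  [-0.21, 0.28]]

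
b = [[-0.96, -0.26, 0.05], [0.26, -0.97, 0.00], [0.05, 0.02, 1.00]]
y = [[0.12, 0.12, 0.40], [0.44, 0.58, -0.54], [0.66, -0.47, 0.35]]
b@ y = [[-0.20, -0.29, -0.23],[-0.40, -0.53, 0.63],[0.67, -0.45, 0.36]]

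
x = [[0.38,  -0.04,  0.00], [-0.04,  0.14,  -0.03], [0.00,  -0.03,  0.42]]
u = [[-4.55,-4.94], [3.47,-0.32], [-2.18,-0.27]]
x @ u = [[-1.87, -1.86], [0.73, 0.16], [-1.02, -0.10]]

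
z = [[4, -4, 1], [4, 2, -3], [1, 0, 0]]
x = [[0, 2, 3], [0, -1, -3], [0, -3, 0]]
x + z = [[4, -2, 4], [4, 1, -6], [1, -3, 0]]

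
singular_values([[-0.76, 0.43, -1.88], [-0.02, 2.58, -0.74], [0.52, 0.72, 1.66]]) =[2.99, 2.46, 0.17]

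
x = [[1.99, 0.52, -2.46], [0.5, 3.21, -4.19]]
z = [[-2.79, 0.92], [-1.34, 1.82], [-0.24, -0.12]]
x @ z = [[-5.66, 3.07],[-4.69, 6.8]]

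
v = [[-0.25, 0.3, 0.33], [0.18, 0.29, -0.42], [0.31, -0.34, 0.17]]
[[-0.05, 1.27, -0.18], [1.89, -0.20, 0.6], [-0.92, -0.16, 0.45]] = v @ [[1.33, 0.66, 2.43], [2.99, 2.23, 1.05], [-1.86, 2.31, 0.33]]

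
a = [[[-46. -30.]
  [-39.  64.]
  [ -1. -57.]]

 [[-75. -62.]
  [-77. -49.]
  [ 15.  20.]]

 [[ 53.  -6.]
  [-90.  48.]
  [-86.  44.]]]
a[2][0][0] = 53.0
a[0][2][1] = -57.0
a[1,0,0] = -75.0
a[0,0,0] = -46.0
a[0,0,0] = -46.0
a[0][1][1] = 64.0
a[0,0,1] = -30.0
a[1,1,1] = -49.0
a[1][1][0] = -77.0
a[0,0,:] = [-46.0, -30.0]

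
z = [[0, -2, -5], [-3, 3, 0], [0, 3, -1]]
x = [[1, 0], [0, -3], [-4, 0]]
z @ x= [[20, 6], [-3, -9], [4, -9]]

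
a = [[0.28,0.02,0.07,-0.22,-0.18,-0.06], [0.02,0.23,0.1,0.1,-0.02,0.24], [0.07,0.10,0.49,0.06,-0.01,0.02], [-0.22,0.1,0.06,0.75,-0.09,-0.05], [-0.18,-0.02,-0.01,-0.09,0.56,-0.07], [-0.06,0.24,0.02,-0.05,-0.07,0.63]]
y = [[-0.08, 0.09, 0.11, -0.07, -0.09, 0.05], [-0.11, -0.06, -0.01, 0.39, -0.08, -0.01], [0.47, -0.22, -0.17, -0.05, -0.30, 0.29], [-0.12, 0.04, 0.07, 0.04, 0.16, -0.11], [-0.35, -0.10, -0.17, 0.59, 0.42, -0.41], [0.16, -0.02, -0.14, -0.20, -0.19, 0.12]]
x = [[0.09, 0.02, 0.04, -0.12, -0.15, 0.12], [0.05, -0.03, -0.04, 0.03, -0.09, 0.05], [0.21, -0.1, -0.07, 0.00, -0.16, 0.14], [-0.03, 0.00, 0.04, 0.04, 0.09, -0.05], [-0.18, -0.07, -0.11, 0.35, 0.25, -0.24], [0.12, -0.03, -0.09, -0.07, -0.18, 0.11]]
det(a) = 0.00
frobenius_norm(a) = 1.42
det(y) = -0.00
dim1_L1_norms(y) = [0.49, 0.66, 1.5, 0.54, 2.04, 0.83]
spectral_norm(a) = 0.86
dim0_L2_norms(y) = [0.63, 0.27, 0.31, 0.74, 0.59, 0.53]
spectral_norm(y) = 1.14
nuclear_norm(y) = 2.16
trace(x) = 0.39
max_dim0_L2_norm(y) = 0.74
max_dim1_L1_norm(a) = 1.27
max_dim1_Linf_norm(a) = 0.75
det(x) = -0.00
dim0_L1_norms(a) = [0.83, 0.71, 0.75, 1.27, 0.93, 1.07]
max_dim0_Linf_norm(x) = 0.35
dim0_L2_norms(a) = [0.41, 0.36, 0.51, 0.8, 0.6, 0.68]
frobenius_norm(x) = 0.75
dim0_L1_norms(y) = [1.29, 0.53, 0.67, 1.34, 1.24, 0.99]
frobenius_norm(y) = 1.32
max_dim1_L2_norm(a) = 0.8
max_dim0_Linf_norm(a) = 0.75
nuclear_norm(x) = 1.12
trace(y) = 0.27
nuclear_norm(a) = 2.94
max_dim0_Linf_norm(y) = 0.59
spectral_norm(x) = 0.68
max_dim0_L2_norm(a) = 0.8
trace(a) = 2.94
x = a @ y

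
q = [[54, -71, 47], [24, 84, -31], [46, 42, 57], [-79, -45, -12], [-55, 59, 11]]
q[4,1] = 59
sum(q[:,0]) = -10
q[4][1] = 59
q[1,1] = 84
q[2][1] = 42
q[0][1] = -71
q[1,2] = -31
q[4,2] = 11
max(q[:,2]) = 57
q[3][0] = -79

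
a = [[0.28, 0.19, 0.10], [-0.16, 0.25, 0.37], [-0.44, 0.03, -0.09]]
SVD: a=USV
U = [[-0.55, -0.33, 0.77],[0.2, -0.94, -0.27],[0.81, 0.01, 0.58]]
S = [0.55, 0.49, 0.12]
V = [[-0.99,  -0.05,  -0.10], [0.11,  -0.61,  -0.78], [0.02,  0.79,  -0.61]]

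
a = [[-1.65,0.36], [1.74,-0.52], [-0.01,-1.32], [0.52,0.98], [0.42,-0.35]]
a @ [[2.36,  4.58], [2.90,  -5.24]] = [[-2.85, -9.44], [2.60, 10.69], [-3.85, 6.87], [4.07, -2.75], [-0.02, 3.76]]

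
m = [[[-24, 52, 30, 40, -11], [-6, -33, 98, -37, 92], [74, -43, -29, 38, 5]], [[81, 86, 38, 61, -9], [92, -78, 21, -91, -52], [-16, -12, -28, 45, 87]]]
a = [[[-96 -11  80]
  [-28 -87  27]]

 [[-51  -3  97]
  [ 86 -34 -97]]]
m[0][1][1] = -33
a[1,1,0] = 86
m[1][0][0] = 81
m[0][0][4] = -11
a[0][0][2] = 80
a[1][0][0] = -51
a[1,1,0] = 86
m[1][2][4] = 87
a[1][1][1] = -34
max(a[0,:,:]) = 80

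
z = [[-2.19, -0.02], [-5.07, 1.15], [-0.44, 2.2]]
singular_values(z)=[5.69, 2.1]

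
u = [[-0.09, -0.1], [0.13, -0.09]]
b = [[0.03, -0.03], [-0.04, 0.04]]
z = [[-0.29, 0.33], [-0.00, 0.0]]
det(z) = 0.00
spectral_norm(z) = 0.44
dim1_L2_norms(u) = [0.13, 0.16]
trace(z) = -0.29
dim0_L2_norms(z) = [0.29, 0.33]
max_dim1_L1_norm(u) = 0.22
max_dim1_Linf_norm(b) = 0.04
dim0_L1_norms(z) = [0.29, 0.33]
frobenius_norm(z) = 0.44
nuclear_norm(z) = 0.44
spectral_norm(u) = 0.16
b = u @ z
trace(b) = 0.07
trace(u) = -0.18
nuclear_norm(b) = 0.07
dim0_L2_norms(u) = [0.16, 0.13]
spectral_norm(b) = 0.07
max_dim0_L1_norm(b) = 0.07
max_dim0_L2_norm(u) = 0.16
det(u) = 0.02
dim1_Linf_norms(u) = [0.1, 0.13]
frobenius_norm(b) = 0.07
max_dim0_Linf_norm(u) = 0.13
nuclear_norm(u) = 0.29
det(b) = 0.00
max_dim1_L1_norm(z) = 0.62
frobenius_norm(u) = 0.21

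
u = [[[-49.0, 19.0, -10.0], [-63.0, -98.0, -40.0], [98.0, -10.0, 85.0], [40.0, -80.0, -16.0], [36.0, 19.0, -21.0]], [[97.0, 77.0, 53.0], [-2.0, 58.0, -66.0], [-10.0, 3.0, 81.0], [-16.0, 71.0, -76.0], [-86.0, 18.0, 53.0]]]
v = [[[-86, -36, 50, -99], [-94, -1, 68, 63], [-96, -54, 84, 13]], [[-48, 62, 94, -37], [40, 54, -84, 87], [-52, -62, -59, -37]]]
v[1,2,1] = -62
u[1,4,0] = -86.0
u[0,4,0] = 36.0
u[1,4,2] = 53.0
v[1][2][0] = -52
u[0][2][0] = 98.0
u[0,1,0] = -63.0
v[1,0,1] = 62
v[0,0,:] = [-86, -36, 50, -99]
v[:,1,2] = [68, -84]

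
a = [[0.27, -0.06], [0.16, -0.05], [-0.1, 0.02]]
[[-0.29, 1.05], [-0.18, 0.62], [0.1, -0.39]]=a@[[-0.9, 4.04], [0.72, 0.62]]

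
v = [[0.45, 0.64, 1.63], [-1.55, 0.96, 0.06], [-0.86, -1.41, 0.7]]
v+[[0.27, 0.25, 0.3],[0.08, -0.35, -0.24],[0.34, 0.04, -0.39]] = [[0.72, 0.89, 1.93], [-1.47, 0.61, -0.18], [-0.52, -1.37, 0.31]]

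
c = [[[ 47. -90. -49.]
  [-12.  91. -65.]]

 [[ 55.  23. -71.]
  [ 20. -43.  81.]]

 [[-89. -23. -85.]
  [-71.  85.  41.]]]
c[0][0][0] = 47.0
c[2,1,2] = 41.0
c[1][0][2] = -71.0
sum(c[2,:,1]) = 62.0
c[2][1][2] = 41.0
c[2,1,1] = 85.0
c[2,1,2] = 41.0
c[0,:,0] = [47.0, -12.0]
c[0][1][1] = 91.0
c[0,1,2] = -65.0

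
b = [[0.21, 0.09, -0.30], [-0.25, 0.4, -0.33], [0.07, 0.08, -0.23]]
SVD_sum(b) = [[-0.04, 0.16, -0.18], [-0.09, 0.35, -0.41], [-0.04, 0.13, -0.16]] + [[0.25, -0.08, -0.12], [-0.16, 0.05, 0.08], [0.12, -0.04, -0.06]] + [[0.01, 0.01, 0.01], [0.00, 0.0, 0.00], [-0.01, -0.02, -0.01]]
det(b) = -0.01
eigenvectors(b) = [[(0.32-0.19j), (0.32+0.19j), 0.43+0.00j], [0.91+0.00j, (0.91-0j), 0.63+0.00j], [(0.19-0.06j), (0.19+0.06j), (0.64+0j)]]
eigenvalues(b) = [(0.24+0.07j), (0.24-0.07j), (-0.1+0j)]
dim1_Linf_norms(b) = [0.3, 0.4, 0.23]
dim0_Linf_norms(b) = [0.25, 0.4, 0.33]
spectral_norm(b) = 0.64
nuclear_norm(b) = 1.03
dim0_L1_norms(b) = [0.53, 0.57, 0.86]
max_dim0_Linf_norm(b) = 0.4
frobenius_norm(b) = 0.73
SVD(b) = [[0.39, -0.78, -0.49],[0.86, 0.5, -0.11],[0.33, -0.38, 0.86]] @ diag([0.6352457306369614, 0.3653034184058436, 0.02857051292011421]) @ [[-0.17, 0.64, -0.75],[-0.86, 0.27, 0.43],[-0.48, -0.72, -0.50]]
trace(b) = 0.38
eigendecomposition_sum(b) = [[(0.09+0.27j),(0.04-0.09j),(-0.1-0.1j)], [(-0.15+0.68j),0.19-0.13j,-0.09-0.32j], [(0.01+0.15j),0.03-0.04j,(-0.04-0.06j)]] + [[(0.09-0.27j), 0.04+0.09j, -0.10+0.10j], [-0.15-0.68j, (0.19+0.13j), (-0.09+0.32j)], [0.01-0.15j, 0.03+0.04j, (-0.04+0.06j)]] + [[0.03+0.00j, 0.01-0.00j, -0.10+0.00j], [0.05+0.00j, 0.02-0.00j, -0.15+0.00j], [0.05+0.00j, 0.02-0.00j, (-0.15+0j)]]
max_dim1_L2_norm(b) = 0.58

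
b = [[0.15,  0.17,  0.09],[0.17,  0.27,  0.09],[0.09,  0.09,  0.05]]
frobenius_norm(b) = 0.43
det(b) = -0.00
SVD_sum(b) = [[0.14,0.19,0.08],[0.19,0.25,0.10],[0.08,0.1,0.04]] + [[0.01, -0.02, 0.01], [-0.02, 0.02, -0.01], [0.01, -0.01, 0.01]] + [[-0.00,0.0,0.00], [0.00,-0.0,-0.00], [0.0,-0.0,-0.00]]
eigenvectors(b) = [[-0.56, -0.59, -0.58], [-0.77, 0.64, 0.09], [-0.31, -0.49, 0.81]]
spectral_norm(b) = 0.43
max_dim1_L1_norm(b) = 0.53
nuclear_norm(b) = 0.48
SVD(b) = [[-0.56, 0.59, -0.58], [-0.77, -0.64, 0.09], [-0.31, 0.49, 0.81]] @ diag([0.4316404370160214, 0.04210144260606623, 0.0037418796220875746]) @ [[-0.56, -0.77, -0.31], [0.59, -0.64, 0.49], [0.58, -0.09, -0.81]]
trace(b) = 0.47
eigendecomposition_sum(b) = [[0.14,0.19,0.08], [0.19,0.25,0.10], [0.08,0.1,0.04]] + [[0.01, -0.02, 0.01], [-0.02, 0.02, -0.01], [0.01, -0.01, 0.01]] + [[-0.00, 0.00, 0.00],[0.00, -0.0, -0.0],[0.0, -0.00, -0.0]]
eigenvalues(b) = [0.43, 0.04, -0.0]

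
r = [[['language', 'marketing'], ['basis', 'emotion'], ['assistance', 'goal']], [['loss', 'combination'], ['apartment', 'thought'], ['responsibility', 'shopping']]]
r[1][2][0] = 'responsibility'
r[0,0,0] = 'language'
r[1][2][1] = 'shopping'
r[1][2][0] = 'responsibility'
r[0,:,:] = [['language', 'marketing'], ['basis', 'emotion'], ['assistance', 'goal']]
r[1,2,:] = ['responsibility', 'shopping']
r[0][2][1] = 'goal'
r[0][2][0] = 'assistance'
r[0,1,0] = 'basis'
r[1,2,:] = ['responsibility', 'shopping']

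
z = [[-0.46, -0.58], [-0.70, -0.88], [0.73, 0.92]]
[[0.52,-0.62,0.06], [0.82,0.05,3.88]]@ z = [[0.24, 0.3],[2.42, 3.05]]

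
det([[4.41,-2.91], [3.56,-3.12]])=-3.400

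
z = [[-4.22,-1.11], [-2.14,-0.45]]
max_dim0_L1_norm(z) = 6.36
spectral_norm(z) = 4.88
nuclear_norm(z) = 4.98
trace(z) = -4.67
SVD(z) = [[-0.89, -0.45], [-0.45, 0.89]] @ diag([4.879863648390585, 0.09762567856934305]) @ [[0.97, 0.24], [-0.24, 0.97]]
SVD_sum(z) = [[-4.23,-1.07], [-2.12,-0.53]] + [[0.01, -0.04], [-0.02, 0.08]]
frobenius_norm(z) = 4.88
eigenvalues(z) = [-4.77, 0.1]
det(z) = -0.48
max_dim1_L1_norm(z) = 5.33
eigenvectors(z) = [[-0.9, 0.25], [-0.44, -0.97]]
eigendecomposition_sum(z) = [[-4.23, -1.09], [-2.1, -0.54]] + [[0.01, -0.02], [-0.04, 0.09]]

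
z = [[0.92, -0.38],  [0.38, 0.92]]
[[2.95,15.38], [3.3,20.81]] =z @ [[4.00, 22.26], [1.93, 13.43]]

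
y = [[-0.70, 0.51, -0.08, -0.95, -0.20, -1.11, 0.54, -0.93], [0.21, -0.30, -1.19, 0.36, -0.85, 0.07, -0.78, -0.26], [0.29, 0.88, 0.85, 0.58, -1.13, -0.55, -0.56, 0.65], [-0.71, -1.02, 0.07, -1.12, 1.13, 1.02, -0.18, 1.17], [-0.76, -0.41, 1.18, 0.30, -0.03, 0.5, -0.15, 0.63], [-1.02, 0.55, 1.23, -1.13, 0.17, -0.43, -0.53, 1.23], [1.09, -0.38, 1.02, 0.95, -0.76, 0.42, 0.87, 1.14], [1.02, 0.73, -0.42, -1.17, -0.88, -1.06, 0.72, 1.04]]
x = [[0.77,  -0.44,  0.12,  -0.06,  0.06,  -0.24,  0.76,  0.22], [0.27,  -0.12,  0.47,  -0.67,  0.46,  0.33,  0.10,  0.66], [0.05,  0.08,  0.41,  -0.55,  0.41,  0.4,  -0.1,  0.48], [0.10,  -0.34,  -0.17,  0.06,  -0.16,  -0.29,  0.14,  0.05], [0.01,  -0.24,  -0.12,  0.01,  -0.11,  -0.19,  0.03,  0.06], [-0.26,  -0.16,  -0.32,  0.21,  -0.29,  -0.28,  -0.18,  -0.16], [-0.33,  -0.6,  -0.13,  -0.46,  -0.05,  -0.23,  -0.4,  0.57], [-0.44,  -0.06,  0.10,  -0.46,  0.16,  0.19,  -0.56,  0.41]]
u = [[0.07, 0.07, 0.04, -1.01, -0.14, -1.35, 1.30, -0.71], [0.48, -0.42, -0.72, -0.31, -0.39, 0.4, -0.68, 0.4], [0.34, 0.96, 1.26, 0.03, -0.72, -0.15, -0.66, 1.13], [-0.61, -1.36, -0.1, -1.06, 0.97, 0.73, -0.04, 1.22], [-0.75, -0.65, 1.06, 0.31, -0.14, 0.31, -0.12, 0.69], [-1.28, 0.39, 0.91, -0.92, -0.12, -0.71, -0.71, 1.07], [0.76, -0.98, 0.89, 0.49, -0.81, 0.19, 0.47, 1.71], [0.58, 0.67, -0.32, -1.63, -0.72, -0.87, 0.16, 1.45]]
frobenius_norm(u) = 6.33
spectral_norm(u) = 3.72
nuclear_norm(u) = 15.01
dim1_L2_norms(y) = [2.02, 1.76, 2.06, 2.55, 1.7, 2.48, 2.47, 2.57]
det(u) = 7.92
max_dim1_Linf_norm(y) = 1.23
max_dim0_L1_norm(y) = 7.05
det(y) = 0.27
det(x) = -0.00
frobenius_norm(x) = 2.67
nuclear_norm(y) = 14.50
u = y + x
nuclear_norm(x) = 4.58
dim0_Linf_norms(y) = [1.09, 1.02, 1.23, 1.17, 1.13, 1.11, 0.87, 1.23]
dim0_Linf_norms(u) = [1.28, 1.36, 1.26, 1.63, 0.97, 1.35, 1.3, 1.71]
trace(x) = 0.74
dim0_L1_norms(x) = [2.23, 2.04, 1.84, 2.48, 1.7, 2.15, 2.27, 2.61]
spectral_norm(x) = 1.86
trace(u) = 0.92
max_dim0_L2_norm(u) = 3.17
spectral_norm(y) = 3.41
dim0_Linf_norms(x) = [0.77, 0.6, 0.47, 0.67, 0.46, 0.4, 0.76, 0.66]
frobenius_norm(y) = 6.30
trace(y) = 0.18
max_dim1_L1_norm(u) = 6.4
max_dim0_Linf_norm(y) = 1.23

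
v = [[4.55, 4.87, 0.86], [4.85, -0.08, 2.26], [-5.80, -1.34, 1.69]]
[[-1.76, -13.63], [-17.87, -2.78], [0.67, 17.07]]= v@[[-1.76, -1.82],[2.0, -1.56],[-4.06, 2.62]]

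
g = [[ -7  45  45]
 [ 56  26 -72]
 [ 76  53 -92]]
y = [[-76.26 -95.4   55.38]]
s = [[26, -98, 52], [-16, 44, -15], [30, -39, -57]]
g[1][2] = -72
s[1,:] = [-16, 44, -15]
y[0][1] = -95.4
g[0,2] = 45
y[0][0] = -76.26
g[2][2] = -92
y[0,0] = -76.26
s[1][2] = -15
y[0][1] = -95.4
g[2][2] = -92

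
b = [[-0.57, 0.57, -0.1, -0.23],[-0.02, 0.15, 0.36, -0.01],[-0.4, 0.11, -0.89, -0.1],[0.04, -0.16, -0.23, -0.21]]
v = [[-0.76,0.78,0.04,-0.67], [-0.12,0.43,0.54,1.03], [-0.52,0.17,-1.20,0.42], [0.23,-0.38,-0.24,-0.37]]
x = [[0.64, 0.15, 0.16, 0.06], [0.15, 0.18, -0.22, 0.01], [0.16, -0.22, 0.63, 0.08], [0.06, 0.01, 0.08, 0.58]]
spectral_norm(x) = 0.84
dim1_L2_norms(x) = [0.68, 0.32, 0.69, 0.59]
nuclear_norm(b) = 2.15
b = x @ v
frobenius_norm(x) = 1.18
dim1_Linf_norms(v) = [0.78, 1.03, 1.2, 0.38]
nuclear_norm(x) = 2.03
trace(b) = -1.52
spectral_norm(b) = 1.15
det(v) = 0.01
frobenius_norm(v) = 2.34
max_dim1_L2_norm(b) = 0.99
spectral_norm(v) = 1.45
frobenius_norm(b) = 1.40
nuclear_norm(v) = 4.06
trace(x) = 2.03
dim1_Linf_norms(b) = [0.57, 0.36, 0.89, 0.23]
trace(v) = -1.90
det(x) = 0.01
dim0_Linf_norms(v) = [0.76, 0.78, 1.2, 1.03]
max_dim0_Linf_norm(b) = 0.89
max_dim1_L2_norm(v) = 1.38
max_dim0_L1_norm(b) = 1.58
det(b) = 0.00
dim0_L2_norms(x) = [0.68, 0.32, 0.69, 0.59]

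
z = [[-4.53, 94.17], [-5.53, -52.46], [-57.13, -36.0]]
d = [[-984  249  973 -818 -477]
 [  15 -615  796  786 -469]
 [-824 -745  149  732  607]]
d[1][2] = 796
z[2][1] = -36.0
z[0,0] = -4.53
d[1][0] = 15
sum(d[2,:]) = -81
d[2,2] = 149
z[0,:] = [-4.53, 94.17]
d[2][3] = 732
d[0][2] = 973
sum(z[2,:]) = -93.13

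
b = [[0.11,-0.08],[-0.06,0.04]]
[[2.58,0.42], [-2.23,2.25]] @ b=[[0.26, -0.19],[-0.38, 0.27]]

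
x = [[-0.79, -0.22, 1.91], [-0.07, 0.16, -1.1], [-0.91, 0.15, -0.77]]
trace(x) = -1.40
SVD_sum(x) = [[-0.35, -0.25, 1.98], [0.18, 0.14, -1.06], [0.11, 0.08, -0.6]] + [[-0.44, 0.03, -0.07], [-0.25, 0.02, -0.04], [-1.01, 0.07, -0.17]] + [[0.00,0.00,0.0], [0.0,0.01,0.0], [-0.0,-0.0,-0.0]]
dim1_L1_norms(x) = [2.92, 1.33, 1.83]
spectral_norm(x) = 2.38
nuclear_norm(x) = 3.54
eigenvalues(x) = [(-0.7+1.33j), (-0.7-1.33j), (0.01+0j)]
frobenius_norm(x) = 2.65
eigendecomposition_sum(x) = [[(-0.4+0.62j), (-0.11-0.1j), (0.96+0.52j)], [-0.04-0.37j, 0.08+0.01j, -0.55+0.09j], [(-0.46-0.29j), 0.07-0.08j, -0.38+0.70j]] + [[-0.40-0.62j, (-0.11+0.1j), (0.96-0.52j)], [-0.04+0.37j, 0.08-0.01j, (-0.55-0.09j)], [(-0.46+0.29j), (0.07+0.08j), -0.38-0.70j]] + [[0.00+0.00j, 0j, -0.00-0.00j], [0.00+0.00j, (0.01+0j), (-0-0j)], [0.00+0.00j, 0.00+0.00j, (-0-0j)]]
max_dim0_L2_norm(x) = 2.33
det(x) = 0.02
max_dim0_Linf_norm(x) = 1.91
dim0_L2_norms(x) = [1.21, 0.31, 2.33]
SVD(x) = [[-0.85, -0.39, -0.35], [0.45, -0.22, -0.86], [0.26, -0.89, 0.37]] @ diag([2.381166431273534, 1.155253115509192, 0.006055219431724874]) @ [[0.17, 0.13, -0.98], [0.98, -0.07, 0.16], [-0.05, -0.99, -0.14]]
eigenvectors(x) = [[0.75+0.00j, 0.75-0.00j, -0.05+0.00j], [-0.30+0.23j, (-0.3-0.23j), (-0.99+0j)], [-0.00+0.55j, (-0-0.55j), (-0.13+0j)]]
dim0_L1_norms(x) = [1.77, 0.53, 3.78]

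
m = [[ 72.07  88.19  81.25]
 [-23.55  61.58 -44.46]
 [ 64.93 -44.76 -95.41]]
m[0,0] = 72.07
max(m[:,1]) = 88.19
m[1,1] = 61.58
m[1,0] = -23.55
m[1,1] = 61.58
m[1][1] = 61.58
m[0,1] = 88.19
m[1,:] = [-23.55, 61.58, -44.46]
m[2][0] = 64.93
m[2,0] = 64.93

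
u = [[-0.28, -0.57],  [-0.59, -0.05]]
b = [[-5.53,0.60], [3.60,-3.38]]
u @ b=[[-0.5, 1.76], [3.08, -0.18]]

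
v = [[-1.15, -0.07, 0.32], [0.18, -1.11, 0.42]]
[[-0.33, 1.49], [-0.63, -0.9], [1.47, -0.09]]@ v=[[0.65, -1.63, 0.52],[0.56, 1.04, -0.58],[-1.71, -0.0, 0.43]]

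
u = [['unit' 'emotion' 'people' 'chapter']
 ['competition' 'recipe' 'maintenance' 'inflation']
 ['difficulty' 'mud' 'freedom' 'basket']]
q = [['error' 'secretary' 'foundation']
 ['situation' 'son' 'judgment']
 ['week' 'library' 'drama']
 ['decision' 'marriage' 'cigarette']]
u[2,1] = 'mud'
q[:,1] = ['secretary', 'son', 'library', 'marriage']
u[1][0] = 'competition'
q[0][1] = 'secretary'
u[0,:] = ['unit', 'emotion', 'people', 'chapter']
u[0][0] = 'unit'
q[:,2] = ['foundation', 'judgment', 'drama', 'cigarette']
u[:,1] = ['emotion', 'recipe', 'mud']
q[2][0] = 'week'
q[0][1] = 'secretary'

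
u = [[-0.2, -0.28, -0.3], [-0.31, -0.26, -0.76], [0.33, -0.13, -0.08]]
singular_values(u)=[0.96, 0.36, 0.16]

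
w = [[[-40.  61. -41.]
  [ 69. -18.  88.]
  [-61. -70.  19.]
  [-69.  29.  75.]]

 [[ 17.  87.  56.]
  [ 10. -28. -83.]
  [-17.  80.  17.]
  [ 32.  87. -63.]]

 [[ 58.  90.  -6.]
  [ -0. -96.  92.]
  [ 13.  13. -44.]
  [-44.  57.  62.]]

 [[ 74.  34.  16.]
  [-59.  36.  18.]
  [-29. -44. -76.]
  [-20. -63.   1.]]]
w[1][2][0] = -17.0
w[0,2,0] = -61.0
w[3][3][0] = -20.0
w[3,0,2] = 16.0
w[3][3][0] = -20.0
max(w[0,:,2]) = 88.0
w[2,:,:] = [[58.0, 90.0, -6.0], [-0.0, -96.0, 92.0], [13.0, 13.0, -44.0], [-44.0, 57.0, 62.0]]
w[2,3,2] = 62.0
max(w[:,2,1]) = 80.0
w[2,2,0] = 13.0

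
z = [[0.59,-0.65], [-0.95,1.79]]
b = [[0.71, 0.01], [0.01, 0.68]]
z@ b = [[0.41, -0.44],[-0.66, 1.21]]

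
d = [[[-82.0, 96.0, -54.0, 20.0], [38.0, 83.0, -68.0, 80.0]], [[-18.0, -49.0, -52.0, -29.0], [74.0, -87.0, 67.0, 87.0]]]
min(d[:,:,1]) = -87.0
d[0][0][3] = 20.0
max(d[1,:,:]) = 87.0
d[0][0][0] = -82.0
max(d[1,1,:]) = 87.0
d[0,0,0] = -82.0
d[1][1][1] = -87.0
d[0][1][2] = -68.0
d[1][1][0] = 74.0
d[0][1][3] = 80.0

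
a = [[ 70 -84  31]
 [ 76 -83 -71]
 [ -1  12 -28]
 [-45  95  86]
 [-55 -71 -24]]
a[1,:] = [76, -83, -71]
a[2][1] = 12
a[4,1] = -71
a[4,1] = -71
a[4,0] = -55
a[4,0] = -55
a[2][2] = -28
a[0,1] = -84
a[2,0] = -1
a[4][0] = -55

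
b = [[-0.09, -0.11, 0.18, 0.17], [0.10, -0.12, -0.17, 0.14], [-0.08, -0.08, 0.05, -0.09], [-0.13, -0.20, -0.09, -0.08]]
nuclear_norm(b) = 0.89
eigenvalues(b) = [(-0.07+0.24j), (-0.07-0.24j), (-0.17+0j), (0.07+0j)]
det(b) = -0.00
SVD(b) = [[0.58, -0.52, 0.62, -0.07], [0.13, 0.76, 0.55, 0.32], [0.35, -0.16, -0.36, 0.85], [0.72, 0.35, -0.43, -0.42]] @ diag([0.30262659729606733, 0.29255953927582995, 0.2663123520087231, 0.03322333149008613]) @ [[-0.53, -0.83, 0.12, 0.09],[0.31, -0.32, -0.9, 0.02],[0.31, -0.07, 0.15, 0.94],[0.73, -0.45, 0.4, -0.34]]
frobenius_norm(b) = 0.50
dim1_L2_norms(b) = [0.29, 0.27, 0.15, 0.27]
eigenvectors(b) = [[-0.72+0.00j, (-0.72-0j), 0.65+0.00j, -0.61+0.00j], [(-0.15+0.29j), (-0.15-0.29j), (-0.56+0j), 0.43+0.00j], [(-0.05-0.3j), (-0.05+0.3j), (-0.17+0j), (-0.59+0j)], [(-0.11-0.52j), (-0.11+0.52j), -0.48+0.00j, 0.31+0.00j]]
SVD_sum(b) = [[-0.09, -0.15, 0.02, 0.02], [-0.02, -0.03, 0.0, 0.0], [-0.06, -0.09, 0.01, 0.01], [-0.12, -0.18, 0.03, 0.02]] + [[-0.05, 0.05, 0.14, -0.00], [0.07, -0.07, -0.20, 0.0], [-0.01, 0.01, 0.04, -0.0], [0.03, -0.03, -0.09, 0.0]] + [[0.05, -0.01, 0.02, 0.16], [0.05, -0.01, 0.02, 0.14], [-0.03, 0.01, -0.01, -0.09], [-0.04, 0.01, -0.02, -0.11]] + [[-0.0, 0.00, -0.0, 0.00], [0.01, -0.00, 0.0, -0.00], [0.02, -0.01, 0.01, -0.01], [-0.01, 0.01, -0.01, 0.00]]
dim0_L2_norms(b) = [0.2, 0.27, 0.27, 0.25]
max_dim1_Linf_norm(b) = 0.2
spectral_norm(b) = 0.30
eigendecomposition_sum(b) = [[-0.03+0.10j, (-0.12+0.05j), (-0-0.02j), (0.1+0.09j)], [0.04+0.03j, -0.01+0.06j, (-0.01-0j), (0.06-0.02j)], [-0.04-0.00j, (-0.03-0.05j), (0.01-0j), (-0.03+0.05j)], [(-0.08-0j), -0.05-0.08j, 0.02-0.01j, (-0.05+0.09j)]] + [[-0.03-0.10j, (-0.12-0.05j), -0.00+0.02j, 0.10-0.09j], [0.04-0.03j, -0.01-0.06j, -0.01+0.00j, 0.06+0.02j], [-0.04+0.00j, -0.03+0.05j, 0.01+0.00j, (-0.03-0.05j)], [-0.08+0.00j, (-0.05+0.08j), 0.02+0.01j, -0.05-0.09j]] + [[(-0.03-0j), (0.12+0j), (0.12+0j), (-0+0j)],[(0.03+0j), (-0.1-0j), -0.10-0.00j, 0.00-0.00j],[0.01+0.00j, (-0.03-0j), (-0.03-0j), 0.00-0.00j],[0.02+0.00j, (-0.09-0j), -0.09-0.00j, -0j]] + [[(-0-0j),(0.01+0j),(0.06+0j),(-0.03+0j)],[0j,-0.01-0.00j,(-0.05-0j),(0.02-0j)],[-0.00-0.00j,(0.01+0j),0.06+0.00j,-0.03+0.00j],[0j,-0.00-0.00j,-0.03-0.00j,(0.02-0j)]]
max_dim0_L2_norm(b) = 0.27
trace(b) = -0.24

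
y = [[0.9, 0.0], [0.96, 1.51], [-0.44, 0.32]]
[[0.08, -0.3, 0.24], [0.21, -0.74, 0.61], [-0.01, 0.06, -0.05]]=y @ [[0.09, -0.33, 0.27], [0.08, -0.28, 0.23]]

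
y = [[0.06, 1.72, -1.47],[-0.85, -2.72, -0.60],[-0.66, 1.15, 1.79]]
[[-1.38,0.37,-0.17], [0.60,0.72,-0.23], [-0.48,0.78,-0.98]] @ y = [[-0.29,-3.58,1.5], [-0.42,-1.19,-1.73], [-0.04,-4.07,-1.52]]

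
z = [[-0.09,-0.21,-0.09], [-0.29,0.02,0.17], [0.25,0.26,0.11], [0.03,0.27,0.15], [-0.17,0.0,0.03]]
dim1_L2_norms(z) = [0.25, 0.34, 0.38, 0.31, 0.17]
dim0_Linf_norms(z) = [0.29, 0.27, 0.17]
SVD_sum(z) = [[-0.14,-0.18,-0.07], [-0.06,-0.08,-0.03], [0.22,0.28,0.11], [0.16,0.2,0.07], [-0.05,-0.07,-0.03]] + [[0.05, -0.02, -0.04], [-0.23, 0.12, 0.18], [0.02, -0.01, -0.01], [-0.12, 0.06, 0.09], [-0.11, 0.05, 0.08]] + [[0.00, -0.01, 0.01],[0.01, -0.02, 0.02],[0.01, -0.01, 0.02],[-0.01, 0.01, -0.02],[-0.01, 0.02, -0.02]]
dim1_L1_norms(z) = [0.39, 0.48, 0.62, 0.45, 0.2]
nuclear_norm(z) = 0.98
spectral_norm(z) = 0.54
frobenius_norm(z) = 0.66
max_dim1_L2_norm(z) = 0.38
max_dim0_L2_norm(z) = 0.43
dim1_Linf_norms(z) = [0.21, 0.29, 0.26, 0.27, 0.17]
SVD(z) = [[-0.44, -0.16, -0.27],[-0.2, 0.81, -0.53],[0.70, -0.07, -0.44],[0.49, 0.42, 0.36],[-0.17, 0.37, 0.56]] @ diag([0.5357977725938178, 0.3897523266407469, 0.05489873187632095]) @ [[0.59, 0.75, 0.28], [-0.74, 0.37, 0.56], [-0.32, 0.54, -0.78]]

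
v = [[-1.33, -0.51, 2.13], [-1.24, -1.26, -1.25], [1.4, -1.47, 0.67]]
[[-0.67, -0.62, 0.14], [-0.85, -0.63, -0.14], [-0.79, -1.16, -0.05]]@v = [[1.86,  0.92,  -0.56], [1.72,  1.43,  -1.12], [2.42,  1.94,  -0.27]]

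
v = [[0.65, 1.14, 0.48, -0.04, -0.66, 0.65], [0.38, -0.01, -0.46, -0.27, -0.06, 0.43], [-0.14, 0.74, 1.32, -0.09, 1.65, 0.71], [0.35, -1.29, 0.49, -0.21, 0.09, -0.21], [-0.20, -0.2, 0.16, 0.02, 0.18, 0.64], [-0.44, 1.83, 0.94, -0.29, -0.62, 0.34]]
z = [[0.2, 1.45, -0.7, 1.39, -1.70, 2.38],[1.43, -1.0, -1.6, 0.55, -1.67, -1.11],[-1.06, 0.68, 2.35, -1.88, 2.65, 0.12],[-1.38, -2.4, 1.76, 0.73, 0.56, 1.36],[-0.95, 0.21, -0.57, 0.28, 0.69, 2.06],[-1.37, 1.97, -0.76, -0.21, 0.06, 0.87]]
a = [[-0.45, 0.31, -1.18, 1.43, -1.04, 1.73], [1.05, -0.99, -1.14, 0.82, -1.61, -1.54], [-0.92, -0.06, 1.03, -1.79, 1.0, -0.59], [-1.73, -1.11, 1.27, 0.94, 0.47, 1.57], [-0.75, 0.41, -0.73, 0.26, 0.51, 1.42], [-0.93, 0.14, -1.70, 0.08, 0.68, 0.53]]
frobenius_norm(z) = 8.21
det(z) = -35.10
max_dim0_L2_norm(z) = 3.71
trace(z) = 3.84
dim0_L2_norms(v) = [0.97, 2.63, 1.83, 0.46, 1.89, 1.3]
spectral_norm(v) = 3.02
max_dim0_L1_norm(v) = 5.21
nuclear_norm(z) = 16.38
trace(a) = 1.57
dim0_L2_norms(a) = [2.56, 1.58, 2.96, 2.62, 2.37, 3.24]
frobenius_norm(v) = 4.08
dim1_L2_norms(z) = [3.62, 3.15, 4.2, 3.67, 2.46, 2.67]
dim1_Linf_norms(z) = [2.38, 1.67, 2.65, 2.4, 2.06, 1.97]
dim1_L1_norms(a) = [6.14, 7.15, 5.39, 7.09, 4.08, 4.06]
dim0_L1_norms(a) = [5.83, 3.02, 7.05, 5.32, 5.31, 7.38]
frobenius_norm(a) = 6.39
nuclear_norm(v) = 8.31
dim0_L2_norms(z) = [2.81, 3.64, 3.55, 2.53, 3.67, 3.71]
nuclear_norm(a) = 12.77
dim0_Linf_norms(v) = [0.65, 1.83, 1.32, 0.29, 1.65, 0.71]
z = v + a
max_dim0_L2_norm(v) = 2.63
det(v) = -1.64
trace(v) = 2.27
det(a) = -5.18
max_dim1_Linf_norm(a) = 1.79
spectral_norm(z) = 5.60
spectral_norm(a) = 4.10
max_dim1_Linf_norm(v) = 1.83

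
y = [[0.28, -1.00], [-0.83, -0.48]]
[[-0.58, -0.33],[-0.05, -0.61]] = y @ [[-0.24, 0.47], [0.51, 0.46]]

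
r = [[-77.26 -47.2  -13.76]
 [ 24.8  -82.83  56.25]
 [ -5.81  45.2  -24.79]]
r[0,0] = -77.26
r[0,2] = -13.76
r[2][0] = -5.81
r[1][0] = 24.8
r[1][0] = 24.8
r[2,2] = -24.79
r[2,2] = -24.79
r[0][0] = -77.26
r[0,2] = -13.76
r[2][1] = 45.2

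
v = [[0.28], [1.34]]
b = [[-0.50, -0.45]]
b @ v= [[-0.74]]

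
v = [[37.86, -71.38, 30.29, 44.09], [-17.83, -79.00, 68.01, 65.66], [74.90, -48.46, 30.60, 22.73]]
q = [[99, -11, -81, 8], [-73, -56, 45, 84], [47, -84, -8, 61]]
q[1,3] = 84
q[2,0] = 47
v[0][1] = -71.38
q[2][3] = 61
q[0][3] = 8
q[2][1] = -84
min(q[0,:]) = -81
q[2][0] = 47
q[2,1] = -84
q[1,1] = -56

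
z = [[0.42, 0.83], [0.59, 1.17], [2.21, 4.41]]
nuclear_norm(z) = 5.19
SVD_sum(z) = [[0.42, 0.83], [0.59, 1.17], [2.21, 4.41]] + [[0.00, -0.00], [0.0, -0.0], [-0.0, 0.0]]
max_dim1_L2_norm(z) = 4.93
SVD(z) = [[-0.18, -0.72], [-0.25, -0.62], [-0.95, 0.3]] @ diag([5.187916560334426, 0.004665083901417226]) @ [[-0.45,-0.89],[-0.89,0.45]]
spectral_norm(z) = 5.19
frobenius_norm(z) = 5.19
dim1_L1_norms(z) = [1.25, 1.76, 6.62]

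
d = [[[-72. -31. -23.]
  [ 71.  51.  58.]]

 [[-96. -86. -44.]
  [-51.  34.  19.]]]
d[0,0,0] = -72.0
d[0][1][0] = 71.0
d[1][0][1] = -86.0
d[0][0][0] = -72.0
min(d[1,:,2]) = -44.0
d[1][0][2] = -44.0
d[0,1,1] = 51.0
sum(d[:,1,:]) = 182.0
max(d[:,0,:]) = -23.0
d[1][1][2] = 19.0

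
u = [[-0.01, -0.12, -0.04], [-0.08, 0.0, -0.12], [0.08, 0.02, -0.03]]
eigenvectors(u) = [[-0.63+0.00j, 0.61+0.00j, 0.61-0.00j], [(0.73+0j), (0.44-0.28j), 0.44+0.28j], [(-0.26+0j), (-0.33-0.5j), -0.33+0.50j]]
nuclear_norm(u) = 0.35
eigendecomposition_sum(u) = [[(0.05+0j), -0.05-0.00j, 0.03-0.00j], [(-0.05+0j), 0.05+0.00j, -0.03+0.00j], [(0.02+0j), (-0.02-0j), 0.01-0.00j]] + [[(-0.03+0.02j), -0.04-0.00j, -0.03-0.05j], [-0.01+0.03j, -0.03+0.02j, (-0.05-0.02j)], [0.03+0.01j, 0.02+0.03j, -0.02+0.05j]] + [[-0.03-0.02j,  -0.04+0.00j,  -0.03+0.05j], [-0.01-0.03j,  -0.03-0.02j,  -0.05+0.02j], [(0.03-0.01j),  0.02-0.03j,  (-0.02-0.05j)]]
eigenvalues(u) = [(0.11+0j), (-0.08+0.09j), (-0.08-0.09j)]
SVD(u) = [[-0.54,-0.83,-0.12], [-0.82,0.56,-0.15], [0.19,0.02,-0.98]] @ diag([0.15874188917605309, 0.11126210072692473, 0.0837959280791694]) @ [[0.54, 0.44, 0.72], [-0.31, 0.9, -0.31], [-0.78, -0.06, 0.62]]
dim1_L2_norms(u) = [0.13, 0.14, 0.09]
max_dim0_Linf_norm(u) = 0.12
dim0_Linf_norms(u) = [0.08, 0.12, 0.12]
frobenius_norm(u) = 0.21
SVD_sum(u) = [[-0.05, -0.04, -0.06], [-0.07, -0.06, -0.09], [0.02, 0.01, 0.02]] + [[0.03, -0.08, 0.03], [-0.02, 0.06, -0.02], [-0.0, 0.0, -0.00]] + [[0.01, 0.00, -0.01],[0.01, 0.0, -0.01],[0.06, 0.0, -0.05]]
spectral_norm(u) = 0.16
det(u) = 0.00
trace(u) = -0.04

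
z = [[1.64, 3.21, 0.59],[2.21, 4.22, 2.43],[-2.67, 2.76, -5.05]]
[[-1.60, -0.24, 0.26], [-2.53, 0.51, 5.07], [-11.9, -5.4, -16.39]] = z@[[3.07, 0.62, 0.19], [-2.0, -0.48, -0.54], [-0.36, 0.48, 2.85]]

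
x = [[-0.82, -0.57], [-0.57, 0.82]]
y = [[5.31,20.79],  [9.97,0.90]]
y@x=[[-16.20, 14.02], [-8.69, -4.94]]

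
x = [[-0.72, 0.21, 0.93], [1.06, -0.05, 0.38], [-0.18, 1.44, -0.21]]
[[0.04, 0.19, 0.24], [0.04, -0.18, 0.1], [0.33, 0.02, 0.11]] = x @ [[0.04, -0.19, 0.01],[0.24, 0.0, 0.11],[0.02, 0.06, 0.24]]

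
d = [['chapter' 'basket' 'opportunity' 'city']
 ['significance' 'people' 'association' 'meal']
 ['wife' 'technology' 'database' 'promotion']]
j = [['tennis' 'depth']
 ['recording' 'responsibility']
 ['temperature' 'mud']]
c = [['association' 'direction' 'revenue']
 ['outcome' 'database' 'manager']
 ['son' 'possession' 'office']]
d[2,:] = ['wife', 'technology', 'database', 'promotion']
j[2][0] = 'temperature'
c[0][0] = 'association'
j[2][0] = 'temperature'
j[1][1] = 'responsibility'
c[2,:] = ['son', 'possession', 'office']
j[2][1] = 'mud'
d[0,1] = 'basket'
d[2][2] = 'database'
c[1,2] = 'manager'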